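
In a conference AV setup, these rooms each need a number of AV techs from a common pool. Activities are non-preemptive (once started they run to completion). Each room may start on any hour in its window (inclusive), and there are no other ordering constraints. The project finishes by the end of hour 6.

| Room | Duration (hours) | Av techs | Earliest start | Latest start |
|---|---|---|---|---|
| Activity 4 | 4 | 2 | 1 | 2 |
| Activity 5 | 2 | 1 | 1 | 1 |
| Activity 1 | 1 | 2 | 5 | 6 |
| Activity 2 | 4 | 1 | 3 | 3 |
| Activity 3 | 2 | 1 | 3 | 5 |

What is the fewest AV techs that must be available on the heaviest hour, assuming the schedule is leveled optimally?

Schedule Activity 4@1, Activity 5@1, Activity 1@5, Activity 2@3, Activity 3@3: h1:3  h2:3  h3:4  h4:4  h5:3  h6:1 — peak 4.
No arrangement of the 12 feasible schedules does better.

4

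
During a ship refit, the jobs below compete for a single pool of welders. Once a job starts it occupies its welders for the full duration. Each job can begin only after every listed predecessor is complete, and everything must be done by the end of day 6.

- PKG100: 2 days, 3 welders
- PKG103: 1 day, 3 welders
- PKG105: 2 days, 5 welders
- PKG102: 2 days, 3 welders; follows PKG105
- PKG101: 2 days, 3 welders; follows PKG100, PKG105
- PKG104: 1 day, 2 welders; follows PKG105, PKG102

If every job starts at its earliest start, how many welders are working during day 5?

At early start, day 5 has: PKG104.
Demand: 2 = 2.

2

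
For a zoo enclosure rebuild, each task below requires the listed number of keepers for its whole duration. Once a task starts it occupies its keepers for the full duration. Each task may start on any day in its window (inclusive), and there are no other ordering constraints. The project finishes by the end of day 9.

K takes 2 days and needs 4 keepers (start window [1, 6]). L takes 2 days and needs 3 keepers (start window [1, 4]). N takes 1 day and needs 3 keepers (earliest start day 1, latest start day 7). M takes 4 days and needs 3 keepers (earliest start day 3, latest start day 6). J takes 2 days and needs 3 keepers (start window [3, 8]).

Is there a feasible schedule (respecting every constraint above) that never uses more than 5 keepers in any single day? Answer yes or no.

no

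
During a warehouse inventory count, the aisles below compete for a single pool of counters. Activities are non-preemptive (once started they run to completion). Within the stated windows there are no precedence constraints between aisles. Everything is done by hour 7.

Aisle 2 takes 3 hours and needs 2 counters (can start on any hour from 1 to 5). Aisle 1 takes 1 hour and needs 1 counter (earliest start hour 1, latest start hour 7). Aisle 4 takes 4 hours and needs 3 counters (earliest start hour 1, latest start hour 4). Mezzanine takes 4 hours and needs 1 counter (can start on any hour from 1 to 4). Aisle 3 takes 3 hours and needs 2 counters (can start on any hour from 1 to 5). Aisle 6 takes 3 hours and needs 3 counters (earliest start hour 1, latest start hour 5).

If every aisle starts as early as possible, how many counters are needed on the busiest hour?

12

Early-start schedule: Aisle 2@1, Aisle 1@1, Aisle 4@1, Mezzanine@1, Aisle 3@1, Aisle 6@1.
Load per hour: hour 1: 12, hour 2: 11, hour 3: 11, hour 4: 4, hour 5: 0, hour 6: 0, hour 7: 0.
Peak is 12.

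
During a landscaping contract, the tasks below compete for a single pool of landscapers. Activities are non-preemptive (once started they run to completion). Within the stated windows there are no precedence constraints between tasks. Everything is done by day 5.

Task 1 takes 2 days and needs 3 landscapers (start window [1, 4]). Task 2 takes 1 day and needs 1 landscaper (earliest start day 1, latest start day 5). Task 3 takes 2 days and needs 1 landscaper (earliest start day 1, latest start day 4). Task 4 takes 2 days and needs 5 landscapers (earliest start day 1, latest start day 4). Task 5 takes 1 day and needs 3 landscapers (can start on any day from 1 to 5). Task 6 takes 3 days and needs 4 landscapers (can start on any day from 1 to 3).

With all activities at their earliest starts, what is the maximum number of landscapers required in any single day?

Early-start schedule: Task 1@1, Task 2@1, Task 3@1, Task 4@1, Task 5@1, Task 6@1.
Load per day: day 1: 17, day 2: 13, day 3: 4, day 4: 0, day 5: 0.
Peak is 17.

17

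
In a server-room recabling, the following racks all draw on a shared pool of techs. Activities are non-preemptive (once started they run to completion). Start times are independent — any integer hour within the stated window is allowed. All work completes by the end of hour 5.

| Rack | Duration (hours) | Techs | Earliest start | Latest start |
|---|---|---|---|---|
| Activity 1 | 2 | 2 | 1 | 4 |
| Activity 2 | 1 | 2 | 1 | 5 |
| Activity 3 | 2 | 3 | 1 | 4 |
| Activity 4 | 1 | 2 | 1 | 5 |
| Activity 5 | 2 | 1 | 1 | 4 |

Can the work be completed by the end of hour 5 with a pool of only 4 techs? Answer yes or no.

yes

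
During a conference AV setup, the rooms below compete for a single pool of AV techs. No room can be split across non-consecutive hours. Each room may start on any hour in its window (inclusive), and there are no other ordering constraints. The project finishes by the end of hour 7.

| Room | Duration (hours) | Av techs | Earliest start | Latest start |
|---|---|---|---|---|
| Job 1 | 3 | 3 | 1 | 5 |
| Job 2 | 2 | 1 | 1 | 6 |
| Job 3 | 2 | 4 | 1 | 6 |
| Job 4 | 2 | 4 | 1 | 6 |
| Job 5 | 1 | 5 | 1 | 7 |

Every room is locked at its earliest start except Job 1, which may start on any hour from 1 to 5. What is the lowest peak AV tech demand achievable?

14

Job 1@1: h1:17  h2:12  h3:3  h4:0  h5:0  h6:0  h7:0 → peak 17
Job 1@2: h1:14  h2:12  h3:3  h4:3  h5:0  h6:0  h7:0 → peak 14
Job 1@3: h1:14  h2:9  h3:3  h4:3  h5:3  h6:0  h7:0 → peak 14
Job 1@4: h1:14  h2:9  h3:0  h4:3  h5:3  h6:3  h7:0 → peak 14
Job 1@5: h1:14  h2:9  h3:0  h4:0  h5:3  h6:3  h7:3 → peak 14
Best is Job 1@2, peak 14.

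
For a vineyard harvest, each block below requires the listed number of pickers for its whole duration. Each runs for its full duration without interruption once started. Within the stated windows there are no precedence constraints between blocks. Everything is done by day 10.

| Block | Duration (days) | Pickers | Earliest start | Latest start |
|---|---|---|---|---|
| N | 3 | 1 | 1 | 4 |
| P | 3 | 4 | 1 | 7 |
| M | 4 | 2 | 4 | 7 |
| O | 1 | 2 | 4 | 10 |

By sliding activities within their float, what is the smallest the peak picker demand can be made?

4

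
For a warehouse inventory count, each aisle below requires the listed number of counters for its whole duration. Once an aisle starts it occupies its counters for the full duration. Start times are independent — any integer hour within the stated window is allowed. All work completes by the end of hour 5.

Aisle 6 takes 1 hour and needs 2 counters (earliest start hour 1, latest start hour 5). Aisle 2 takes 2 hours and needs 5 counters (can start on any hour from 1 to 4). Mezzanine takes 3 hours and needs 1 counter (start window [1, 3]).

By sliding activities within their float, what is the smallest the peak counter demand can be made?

5

Early-start (Aisle 6@1, Aisle 2@1, Mezzanine@1) gives peak 8: h1:8  h2:6  h3:1  h4:0  h5:0.
Shift Aisle 2→4.
Schedule Aisle 6@1, Aisle 2@4, Mezzanine@1: h1:3  h2:1  h3:1  h4:5  h5:5 — peak 5.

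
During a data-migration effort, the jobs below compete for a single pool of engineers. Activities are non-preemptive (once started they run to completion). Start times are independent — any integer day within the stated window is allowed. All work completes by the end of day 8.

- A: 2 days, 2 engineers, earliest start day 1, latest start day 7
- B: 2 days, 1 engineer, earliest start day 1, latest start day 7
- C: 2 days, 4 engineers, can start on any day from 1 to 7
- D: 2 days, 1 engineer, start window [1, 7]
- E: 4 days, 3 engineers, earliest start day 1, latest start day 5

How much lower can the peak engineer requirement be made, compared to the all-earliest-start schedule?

7

Early-start peak: d1:11  d2:11  d3:3  d4:3  d5:0  d6:0  d7:0  d8:0 ⇒ 11.
Leveled (A@1, B@1, C@3, D@1, E@5): d1:4  d2:4  d3:4  d4:4  d5:3  d6:3  d7:3  d8:3 ⇒ 4.
Reduction 11 − 4 = 7.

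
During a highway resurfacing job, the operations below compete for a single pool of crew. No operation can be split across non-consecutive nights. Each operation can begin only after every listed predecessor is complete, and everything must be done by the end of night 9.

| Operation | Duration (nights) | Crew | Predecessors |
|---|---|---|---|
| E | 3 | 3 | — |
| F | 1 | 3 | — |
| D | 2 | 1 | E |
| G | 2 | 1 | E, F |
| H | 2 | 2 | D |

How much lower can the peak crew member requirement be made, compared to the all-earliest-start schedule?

Early-start peak: n1:6  n2:3  n3:3  n4:2  n5:2  n6:2  n7:2  n8:0  n9:0 ⇒ 6.
Leveled (E@1, F@4, D@5, G@5, H@7): n1:3  n2:3  n3:3  n4:3  n5:2  n6:2  n7:2  n8:2  n9:0 ⇒ 3.
Reduction 6 − 3 = 3.

3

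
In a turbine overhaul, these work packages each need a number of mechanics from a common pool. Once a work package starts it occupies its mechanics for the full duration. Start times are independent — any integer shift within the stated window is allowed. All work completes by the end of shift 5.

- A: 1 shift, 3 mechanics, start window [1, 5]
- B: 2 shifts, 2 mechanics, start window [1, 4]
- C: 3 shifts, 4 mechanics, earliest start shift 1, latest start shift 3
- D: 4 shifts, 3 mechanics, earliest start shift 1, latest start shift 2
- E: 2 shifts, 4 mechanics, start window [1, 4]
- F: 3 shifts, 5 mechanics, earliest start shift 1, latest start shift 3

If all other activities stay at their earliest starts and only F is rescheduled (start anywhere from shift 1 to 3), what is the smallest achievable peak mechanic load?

16

F@1: s1:21  s2:18  s3:12  s4:3  s5:0 → peak 21
F@2: s1:16  s2:18  s3:12  s4:8  s5:0 → peak 18
F@3: s1:16  s2:13  s3:12  s4:8  s5:5 → peak 16
Best is F@3, peak 16.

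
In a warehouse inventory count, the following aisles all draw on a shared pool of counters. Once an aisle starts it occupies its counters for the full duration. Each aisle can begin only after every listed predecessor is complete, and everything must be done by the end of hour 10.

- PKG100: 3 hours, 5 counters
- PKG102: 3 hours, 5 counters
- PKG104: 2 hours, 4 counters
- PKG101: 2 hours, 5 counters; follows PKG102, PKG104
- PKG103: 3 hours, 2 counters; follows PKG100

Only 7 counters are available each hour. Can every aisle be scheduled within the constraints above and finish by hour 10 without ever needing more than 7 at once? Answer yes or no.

Schedule PKG100@1, PKG102@4, PKG104@7, PKG101@9, PKG103@4: h1:5  h2:5  h3:5  h4:7  h5:7  h6:7  h7:4  h8:4  h9:5  h10:5 — peak 7 ≤ 7.

yes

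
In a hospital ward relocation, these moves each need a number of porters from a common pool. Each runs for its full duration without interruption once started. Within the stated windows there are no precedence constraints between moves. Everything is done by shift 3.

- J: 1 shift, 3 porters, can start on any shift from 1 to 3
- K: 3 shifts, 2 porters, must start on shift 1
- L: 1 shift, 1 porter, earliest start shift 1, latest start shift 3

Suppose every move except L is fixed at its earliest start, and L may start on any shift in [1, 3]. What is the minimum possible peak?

L@1: s1:6  s2:2  s3:2 → peak 6
L@2: s1:5  s2:3  s3:2 → peak 5
L@3: s1:5  s2:2  s3:3 → peak 5
Best is L@2, peak 5.

5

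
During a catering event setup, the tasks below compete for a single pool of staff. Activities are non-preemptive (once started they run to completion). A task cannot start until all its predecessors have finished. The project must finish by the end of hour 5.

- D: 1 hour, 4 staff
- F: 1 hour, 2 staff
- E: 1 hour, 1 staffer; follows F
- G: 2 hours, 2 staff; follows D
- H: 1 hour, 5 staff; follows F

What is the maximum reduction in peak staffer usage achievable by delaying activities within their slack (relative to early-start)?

3

Early-start peak: h1:6  h2:8  h3:2  h4:0  h5:0 ⇒ 8.
Leveled (D@1, F@2, E@3, G@2, H@4): h1:4  h2:4  h3:3  h4:5  h5:0 ⇒ 5.
Reduction 8 − 5 = 3.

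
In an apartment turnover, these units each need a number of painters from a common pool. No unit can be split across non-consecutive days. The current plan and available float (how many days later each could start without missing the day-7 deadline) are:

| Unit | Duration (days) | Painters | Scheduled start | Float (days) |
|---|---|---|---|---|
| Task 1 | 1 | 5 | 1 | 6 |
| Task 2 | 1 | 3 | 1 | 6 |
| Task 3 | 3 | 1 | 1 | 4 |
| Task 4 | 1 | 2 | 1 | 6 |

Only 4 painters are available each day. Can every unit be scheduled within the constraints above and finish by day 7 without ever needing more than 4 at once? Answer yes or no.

no

The minimum achievable peak is 5; 4 < 5, so no feasible schedule stays within the cap.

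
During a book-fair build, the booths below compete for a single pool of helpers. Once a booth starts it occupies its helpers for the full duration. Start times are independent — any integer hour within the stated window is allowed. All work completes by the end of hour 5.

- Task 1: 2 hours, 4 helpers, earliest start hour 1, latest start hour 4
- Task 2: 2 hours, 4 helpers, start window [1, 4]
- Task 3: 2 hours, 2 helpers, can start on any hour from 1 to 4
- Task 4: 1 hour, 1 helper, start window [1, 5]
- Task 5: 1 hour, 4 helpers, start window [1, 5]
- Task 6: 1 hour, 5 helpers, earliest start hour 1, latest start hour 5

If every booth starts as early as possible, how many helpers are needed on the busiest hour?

Early-start schedule: Task 1@1, Task 2@1, Task 3@1, Task 4@1, Task 5@1, Task 6@1.
Load per hour: hour 1: 20, hour 2: 10, hour 3: 0, hour 4: 0, hour 5: 0.
Peak is 20.

20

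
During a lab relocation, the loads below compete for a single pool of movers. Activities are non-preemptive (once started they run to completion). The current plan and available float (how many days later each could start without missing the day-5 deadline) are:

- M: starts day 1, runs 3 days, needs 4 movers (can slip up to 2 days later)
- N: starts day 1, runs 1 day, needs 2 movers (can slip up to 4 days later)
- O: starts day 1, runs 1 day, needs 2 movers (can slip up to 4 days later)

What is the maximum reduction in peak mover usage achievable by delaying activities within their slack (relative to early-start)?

Early-start peak: d1:8  d2:4  d3:4  d4:0  d5:0 ⇒ 8.
Leveled (M@1, N@4, O@4): d1:4  d2:4  d3:4  d4:4  d5:0 ⇒ 4.
Reduction 8 − 4 = 4.

4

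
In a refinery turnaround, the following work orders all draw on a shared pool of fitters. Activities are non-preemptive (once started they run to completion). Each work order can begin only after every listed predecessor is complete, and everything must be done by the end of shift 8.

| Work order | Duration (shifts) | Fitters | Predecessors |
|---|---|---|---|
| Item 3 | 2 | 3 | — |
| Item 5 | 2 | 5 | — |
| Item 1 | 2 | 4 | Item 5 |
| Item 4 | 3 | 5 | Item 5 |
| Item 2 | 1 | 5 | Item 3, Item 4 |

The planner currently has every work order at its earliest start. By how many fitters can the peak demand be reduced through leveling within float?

Early-start peak: s1:8  s2:8  s3:9  s4:9  s5:5  s6:5  s7:0  s8:0 ⇒ 9.
Leveled (Item 3@3, Item 5@1, Item 1@3, Item 4@5, Item 2@8): s1:5  s2:5  s3:7  s4:7  s5:5  s6:5  s7:5  s8:5 ⇒ 7.
Reduction 9 − 7 = 2.

2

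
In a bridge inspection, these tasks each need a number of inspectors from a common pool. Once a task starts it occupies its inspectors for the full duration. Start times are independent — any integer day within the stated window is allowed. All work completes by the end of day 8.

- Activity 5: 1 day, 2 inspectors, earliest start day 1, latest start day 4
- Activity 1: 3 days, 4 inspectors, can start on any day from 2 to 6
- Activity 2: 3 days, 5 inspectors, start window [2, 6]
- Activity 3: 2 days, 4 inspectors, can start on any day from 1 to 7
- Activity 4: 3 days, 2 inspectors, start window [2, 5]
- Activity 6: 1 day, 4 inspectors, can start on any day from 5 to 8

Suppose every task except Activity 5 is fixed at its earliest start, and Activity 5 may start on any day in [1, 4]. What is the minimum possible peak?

15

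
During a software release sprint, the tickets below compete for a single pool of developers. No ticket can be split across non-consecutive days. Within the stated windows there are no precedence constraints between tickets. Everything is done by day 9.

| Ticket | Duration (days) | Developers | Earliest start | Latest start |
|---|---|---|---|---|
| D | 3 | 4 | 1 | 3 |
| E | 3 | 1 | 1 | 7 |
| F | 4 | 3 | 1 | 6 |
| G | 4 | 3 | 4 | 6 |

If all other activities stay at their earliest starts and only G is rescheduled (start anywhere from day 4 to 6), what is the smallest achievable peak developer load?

G@4: d1:8  d2:8  d3:8  d4:6  d5:3  d6:3  d7:3  d8:0  d9:0 → peak 8
G@5: d1:8  d2:8  d3:8  d4:3  d5:3  d6:3  d7:3  d8:3  d9:0 → peak 8
G@6: d1:8  d2:8  d3:8  d4:3  d5:0  d6:3  d7:3  d8:3  d9:3 → peak 8
Best is G@4, peak 8.

8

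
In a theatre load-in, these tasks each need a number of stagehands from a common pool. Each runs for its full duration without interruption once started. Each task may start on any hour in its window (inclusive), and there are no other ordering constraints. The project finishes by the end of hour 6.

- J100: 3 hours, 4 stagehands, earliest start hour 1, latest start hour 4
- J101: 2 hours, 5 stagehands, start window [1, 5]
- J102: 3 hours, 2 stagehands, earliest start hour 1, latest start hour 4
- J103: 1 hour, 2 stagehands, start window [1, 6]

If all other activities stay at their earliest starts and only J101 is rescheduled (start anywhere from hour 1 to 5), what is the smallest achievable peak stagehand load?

J101@1: h1:13  h2:11  h3:6  h4:0  h5:0  h6:0 → peak 13
J101@2: h1:8  h2:11  h3:11  h4:0  h5:0  h6:0 → peak 11
J101@3: h1:8  h2:6  h3:11  h4:5  h5:0  h6:0 → peak 11
J101@4: h1:8  h2:6  h3:6  h4:5  h5:5  h6:0 → peak 8
J101@5: h1:8  h2:6  h3:6  h4:0  h5:5  h6:5 → peak 8
Best is J101@4, peak 8.

8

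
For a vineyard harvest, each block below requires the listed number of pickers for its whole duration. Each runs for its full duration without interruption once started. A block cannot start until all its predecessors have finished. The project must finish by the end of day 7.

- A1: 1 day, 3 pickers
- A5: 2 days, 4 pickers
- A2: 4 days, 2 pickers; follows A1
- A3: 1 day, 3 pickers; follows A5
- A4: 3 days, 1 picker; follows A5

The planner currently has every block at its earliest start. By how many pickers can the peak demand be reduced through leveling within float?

2

Early-start peak: d1:7  d2:6  d3:6  d4:3  d5:3  d6:0  d7:0 ⇒ 7.
Leveled (A1@1, A5@2, A2@4, A3@4, A4@5): d1:3  d2:4  d3:4  d4:5  d5:3  d6:3  d7:3 ⇒ 5.
Reduction 7 − 5 = 2.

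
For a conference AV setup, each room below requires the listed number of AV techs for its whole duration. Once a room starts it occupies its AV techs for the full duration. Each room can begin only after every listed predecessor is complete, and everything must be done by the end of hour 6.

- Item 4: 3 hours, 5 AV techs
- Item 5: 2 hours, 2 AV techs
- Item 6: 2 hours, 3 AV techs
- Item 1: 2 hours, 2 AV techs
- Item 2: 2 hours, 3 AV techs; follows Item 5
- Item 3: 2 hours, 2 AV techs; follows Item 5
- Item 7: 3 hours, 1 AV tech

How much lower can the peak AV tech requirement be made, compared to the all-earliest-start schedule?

5

Early-start peak: h1:13  h2:13  h3:11  h4:5  h5:0  h6:0 ⇒ 13.
Leveled (Item 4@1, Item 5@1, Item 6@3, Item 1@4, Item 2@5, Item 3@4, Item 7@4): h1:7  h2:7  h3:8  h4:8  h5:8  h6:4 ⇒ 8.
Reduction 13 − 8 = 5.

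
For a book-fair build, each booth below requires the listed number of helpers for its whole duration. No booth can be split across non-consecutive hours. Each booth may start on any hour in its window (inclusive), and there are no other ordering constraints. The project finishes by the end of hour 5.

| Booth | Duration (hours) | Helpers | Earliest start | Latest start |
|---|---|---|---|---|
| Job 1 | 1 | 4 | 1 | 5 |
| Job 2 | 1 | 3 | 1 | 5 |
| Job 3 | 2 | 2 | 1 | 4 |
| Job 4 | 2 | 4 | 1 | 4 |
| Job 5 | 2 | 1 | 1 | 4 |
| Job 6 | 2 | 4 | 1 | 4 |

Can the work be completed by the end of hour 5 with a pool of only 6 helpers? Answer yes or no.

no

The minimum achievable peak is 7; 6 < 7, so no feasible schedule stays within the cap.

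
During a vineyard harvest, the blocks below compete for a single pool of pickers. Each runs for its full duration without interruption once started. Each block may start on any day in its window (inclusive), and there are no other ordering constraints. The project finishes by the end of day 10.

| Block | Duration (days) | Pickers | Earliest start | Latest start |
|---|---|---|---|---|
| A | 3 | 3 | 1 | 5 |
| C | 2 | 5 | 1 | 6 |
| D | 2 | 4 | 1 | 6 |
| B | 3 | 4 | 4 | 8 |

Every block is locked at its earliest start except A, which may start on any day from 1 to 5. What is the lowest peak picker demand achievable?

A@1: d1:12  d2:12  d3:3  d4:4  d5:4  d6:4  d7:0  d8:0  d9:0  d10:0 → peak 12
A@2: d1:9  d2:12  d3:3  d4:7  d5:4  d6:4  d7:0  d8:0  d9:0  d10:0 → peak 12
A@3: d1:9  d2:9  d3:3  d4:7  d5:7  d6:4  d7:0  d8:0  d9:0  d10:0 → peak 9
A@4: d1:9  d2:9  d3:0  d4:7  d5:7  d6:7  d7:0  d8:0  d9:0  d10:0 → peak 9
A@5: d1:9  d2:9  d3:0  d4:4  d5:7  d6:7  d7:3  d8:0  d9:0  d10:0 → peak 9
Best is A@3, peak 9.

9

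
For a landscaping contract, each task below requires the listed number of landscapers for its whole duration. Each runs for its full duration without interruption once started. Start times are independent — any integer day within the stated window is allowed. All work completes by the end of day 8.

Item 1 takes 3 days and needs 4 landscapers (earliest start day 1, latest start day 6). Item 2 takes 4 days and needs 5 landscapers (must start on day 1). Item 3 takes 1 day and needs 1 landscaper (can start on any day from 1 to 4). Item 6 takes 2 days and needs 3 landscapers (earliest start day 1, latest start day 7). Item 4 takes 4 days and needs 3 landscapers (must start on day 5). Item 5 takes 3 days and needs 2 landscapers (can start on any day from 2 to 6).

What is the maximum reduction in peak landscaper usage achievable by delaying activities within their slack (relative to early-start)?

6

Early-start peak: d1:13  d2:14  d3:11  d4:7  d5:3  d6:3  d7:3  d8:3 ⇒ 14.
Leveled (Item 1@6, Item 2@1, Item 3@3, Item 6@1, Item 4@5, Item 5@3): d1:8  d2:8  d3:8  d4:7  d5:5  d6:7  d7:7  d8:7 ⇒ 8.
Reduction 14 − 8 = 6.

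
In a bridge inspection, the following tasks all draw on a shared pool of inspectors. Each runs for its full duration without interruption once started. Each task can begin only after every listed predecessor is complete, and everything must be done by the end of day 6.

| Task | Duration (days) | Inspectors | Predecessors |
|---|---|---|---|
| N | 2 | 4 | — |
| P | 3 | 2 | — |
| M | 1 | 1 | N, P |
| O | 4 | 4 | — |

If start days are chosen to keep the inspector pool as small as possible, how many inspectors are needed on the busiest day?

6

Early-start (N@1, P@1, M@4, O@1) gives peak 10: d1:10  d2:10  d3:6  d4:5  d5:0  d6:0.
Shift O→3.
Schedule N@1, P@1, M@4, O@3: d1:6  d2:6  d3:6  d4:5  d5:4  d6:4 — peak 6.
Total inspector-days = 31 over 6 days ⇒ peak ≥ ⌈31/6⌉ = 6, so 6 is optimal.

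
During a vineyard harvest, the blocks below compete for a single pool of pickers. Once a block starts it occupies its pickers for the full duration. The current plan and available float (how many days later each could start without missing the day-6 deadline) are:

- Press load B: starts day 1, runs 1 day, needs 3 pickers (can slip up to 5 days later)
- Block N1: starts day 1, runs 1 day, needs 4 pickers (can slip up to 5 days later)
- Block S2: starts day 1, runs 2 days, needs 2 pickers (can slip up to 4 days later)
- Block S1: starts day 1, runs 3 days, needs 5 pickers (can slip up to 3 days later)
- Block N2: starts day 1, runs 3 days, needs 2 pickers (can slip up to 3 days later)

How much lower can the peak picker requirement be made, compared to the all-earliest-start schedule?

9

Early-start peak: d1:16  d2:9  d3:7  d4:0  d5:0  d6:0 ⇒ 16.
Leveled (Press load B@1, Block N1@1, Block S2@2, Block S1@2, Block N2@4): d1:7  d2:7  d3:7  d4:7  d5:2  d6:2 ⇒ 7.
Reduction 16 − 7 = 9.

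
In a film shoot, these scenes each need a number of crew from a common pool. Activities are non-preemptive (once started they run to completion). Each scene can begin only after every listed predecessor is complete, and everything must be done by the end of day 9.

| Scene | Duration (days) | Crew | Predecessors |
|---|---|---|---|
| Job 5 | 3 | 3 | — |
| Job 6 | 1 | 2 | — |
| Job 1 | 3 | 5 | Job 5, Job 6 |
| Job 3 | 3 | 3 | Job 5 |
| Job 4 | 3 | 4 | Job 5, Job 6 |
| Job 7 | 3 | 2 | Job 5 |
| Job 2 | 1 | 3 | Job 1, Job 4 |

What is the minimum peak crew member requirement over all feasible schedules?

Early-start (Job 5@1, Job 6@1, Job 1@4, Job 3@4, Job 4@4, Job 7@4, Job 2@7) gives peak 14: d1:5  d2:3  d3:3  d4:14  d5:14  d6:14  d7:3  d8:0  d9:0.
Shift Job 3→7, Job 7→7.
Schedule Job 5@1, Job 6@1, Job 1@4, Job 3@7, Job 4@4, Job 7@7, Job 2@7: d1:5  d2:3  d3:3  d4:9  d5:9  d6:9  d7:8  d8:5  d9:5 — peak 9.

9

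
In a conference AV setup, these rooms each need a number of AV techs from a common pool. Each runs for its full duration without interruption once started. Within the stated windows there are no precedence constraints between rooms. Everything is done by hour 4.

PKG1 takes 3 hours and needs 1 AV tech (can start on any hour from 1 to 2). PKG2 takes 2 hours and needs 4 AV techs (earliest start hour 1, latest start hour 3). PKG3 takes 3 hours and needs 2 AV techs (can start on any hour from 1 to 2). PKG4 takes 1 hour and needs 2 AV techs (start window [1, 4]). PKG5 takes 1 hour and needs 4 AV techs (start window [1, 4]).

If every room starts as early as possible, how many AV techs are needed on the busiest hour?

Early-start schedule: PKG1@1, PKG2@1, PKG3@1, PKG4@1, PKG5@1.
Load per hour: hour 1: 13, hour 2: 7, hour 3: 3, hour 4: 0.
Peak is 13.

13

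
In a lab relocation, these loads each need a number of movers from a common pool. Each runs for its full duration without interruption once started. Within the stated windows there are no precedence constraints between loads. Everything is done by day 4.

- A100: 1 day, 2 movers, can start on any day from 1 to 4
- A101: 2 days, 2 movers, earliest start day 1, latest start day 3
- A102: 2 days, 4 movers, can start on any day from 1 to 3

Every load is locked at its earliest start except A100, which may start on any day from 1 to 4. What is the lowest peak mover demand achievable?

6

A100@1: d1:8  d2:6  d3:0  d4:0 → peak 8
A100@2: d1:6  d2:8  d3:0  d4:0 → peak 8
A100@3: d1:6  d2:6  d3:2  d4:0 → peak 6
A100@4: d1:6  d2:6  d3:0  d4:2 → peak 6
Best is A100@3, peak 6.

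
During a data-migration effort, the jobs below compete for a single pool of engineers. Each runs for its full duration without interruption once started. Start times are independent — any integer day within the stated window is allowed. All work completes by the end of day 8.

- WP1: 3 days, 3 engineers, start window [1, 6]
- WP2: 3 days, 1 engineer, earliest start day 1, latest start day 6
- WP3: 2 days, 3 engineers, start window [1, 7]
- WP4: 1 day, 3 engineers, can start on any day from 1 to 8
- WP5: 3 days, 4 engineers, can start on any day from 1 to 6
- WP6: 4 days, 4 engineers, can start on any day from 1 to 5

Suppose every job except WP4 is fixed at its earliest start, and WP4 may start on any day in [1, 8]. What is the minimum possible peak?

WP4@1: d1:18  d2:15  d3:12  d4:4  d5:0  d6:0  d7:0  d8:0 → peak 18
WP4@2: d1:15  d2:18  d3:12  d4:4  d5:0  d6:0  d7:0  d8:0 → peak 18
WP4@3: d1:15  d2:15  d3:15  d4:4  d5:0  d6:0  d7:0  d8:0 → peak 15
WP4@4: d1:15  d2:15  d3:12  d4:7  d5:0  d6:0  d7:0  d8:0 → peak 15
WP4@5: d1:15  d2:15  d3:12  d4:4  d5:3  d6:0  d7:0  d8:0 → peak 15
WP4@6: d1:15  d2:15  d3:12  d4:4  d5:0  d6:3  d7:0  d8:0 → peak 15
WP4@7: d1:15  d2:15  d3:12  d4:4  d5:0  d6:0  d7:3  d8:0 → peak 15
WP4@8: d1:15  d2:15  d3:12  d4:4  d5:0  d6:0  d7:0  d8:3 → peak 15
Best is WP4@3, peak 15.

15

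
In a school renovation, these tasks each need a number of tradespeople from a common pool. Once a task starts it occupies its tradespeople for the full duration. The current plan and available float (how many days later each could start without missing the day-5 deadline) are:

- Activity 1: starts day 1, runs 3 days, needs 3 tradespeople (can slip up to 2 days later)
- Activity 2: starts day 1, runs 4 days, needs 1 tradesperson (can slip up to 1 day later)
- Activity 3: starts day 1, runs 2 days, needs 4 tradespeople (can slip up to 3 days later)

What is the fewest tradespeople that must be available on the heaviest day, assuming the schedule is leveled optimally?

5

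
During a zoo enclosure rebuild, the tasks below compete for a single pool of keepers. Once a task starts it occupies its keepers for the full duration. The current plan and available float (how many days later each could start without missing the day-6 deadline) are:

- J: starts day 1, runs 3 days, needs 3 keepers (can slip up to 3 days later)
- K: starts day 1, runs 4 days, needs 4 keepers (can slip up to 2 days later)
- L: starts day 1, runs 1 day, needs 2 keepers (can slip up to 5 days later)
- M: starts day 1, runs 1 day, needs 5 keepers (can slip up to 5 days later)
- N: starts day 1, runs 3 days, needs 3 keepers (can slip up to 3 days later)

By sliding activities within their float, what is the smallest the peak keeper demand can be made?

8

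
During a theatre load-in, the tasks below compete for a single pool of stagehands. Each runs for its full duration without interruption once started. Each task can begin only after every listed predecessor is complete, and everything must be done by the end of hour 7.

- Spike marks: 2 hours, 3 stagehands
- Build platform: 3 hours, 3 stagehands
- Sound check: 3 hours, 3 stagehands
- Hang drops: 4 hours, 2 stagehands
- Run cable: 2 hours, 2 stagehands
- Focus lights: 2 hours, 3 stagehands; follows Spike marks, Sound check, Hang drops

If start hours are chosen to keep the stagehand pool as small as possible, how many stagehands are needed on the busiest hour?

7

Early-start (Spike marks@1, Build platform@1, Sound check@1, Hang drops@1, Run cable@1, Focus lights@5) gives peak 13: h1:13  h2:13  h3:8  h4:2  h5:3  h6:3  h7:0.
Shift Build platform→5, Sound check→3, Focus lights→6.
Schedule Spike marks@1, Build platform@5, Sound check@3, Hang drops@1, Run cable@1, Focus lights@6: h1:7  h2:7  h3:5  h4:5  h5:6  h6:6  h7:6 — peak 7.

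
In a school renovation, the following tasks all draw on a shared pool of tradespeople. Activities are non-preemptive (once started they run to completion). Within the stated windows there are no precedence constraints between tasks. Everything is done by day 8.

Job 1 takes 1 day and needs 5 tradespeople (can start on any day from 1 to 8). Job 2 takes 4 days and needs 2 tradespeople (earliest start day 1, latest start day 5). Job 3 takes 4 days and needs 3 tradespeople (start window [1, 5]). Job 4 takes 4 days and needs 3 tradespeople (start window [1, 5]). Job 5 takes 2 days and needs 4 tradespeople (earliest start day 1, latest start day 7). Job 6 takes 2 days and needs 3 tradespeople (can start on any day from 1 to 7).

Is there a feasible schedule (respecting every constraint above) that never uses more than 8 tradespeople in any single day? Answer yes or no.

Schedule Job 1@1, Job 2@1, Job 3@2, Job 4@2, Job 5@6, Job 6@6: d1:7  d2:8  d3:8  d4:8  d5:6  d6:7  d7:7  d8:0 — peak 8 ≤ 8.

yes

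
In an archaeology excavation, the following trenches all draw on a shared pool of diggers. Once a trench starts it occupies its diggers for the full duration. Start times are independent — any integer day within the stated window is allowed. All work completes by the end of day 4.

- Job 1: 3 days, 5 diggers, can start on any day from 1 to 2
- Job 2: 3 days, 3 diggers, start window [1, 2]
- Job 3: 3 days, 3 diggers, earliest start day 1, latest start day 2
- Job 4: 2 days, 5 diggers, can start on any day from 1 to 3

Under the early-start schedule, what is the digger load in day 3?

At early start, day 3 has: Job 1, Job 2, Job 3.
Demand: 5 + 3 + 3 = 11.

11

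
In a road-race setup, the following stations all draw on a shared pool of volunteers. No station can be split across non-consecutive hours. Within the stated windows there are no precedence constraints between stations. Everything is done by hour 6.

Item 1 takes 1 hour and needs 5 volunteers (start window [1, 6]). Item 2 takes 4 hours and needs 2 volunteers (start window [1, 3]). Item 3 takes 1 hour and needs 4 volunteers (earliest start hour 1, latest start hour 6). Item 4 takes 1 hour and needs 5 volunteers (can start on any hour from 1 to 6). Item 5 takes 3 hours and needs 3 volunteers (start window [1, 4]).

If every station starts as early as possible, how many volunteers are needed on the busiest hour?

19

Early-start schedule: Item 1@1, Item 2@1, Item 3@1, Item 4@1, Item 5@1.
Load per hour: hour 1: 19, hour 2: 5, hour 3: 5, hour 4: 2, hour 5: 0, hour 6: 0.
Peak is 19.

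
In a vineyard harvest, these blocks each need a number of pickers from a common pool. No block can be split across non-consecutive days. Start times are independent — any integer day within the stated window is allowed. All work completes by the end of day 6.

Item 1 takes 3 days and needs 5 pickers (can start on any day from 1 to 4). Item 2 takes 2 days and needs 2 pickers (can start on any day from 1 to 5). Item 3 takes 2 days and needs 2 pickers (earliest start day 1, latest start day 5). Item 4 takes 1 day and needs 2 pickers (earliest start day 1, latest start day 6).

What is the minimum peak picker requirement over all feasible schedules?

5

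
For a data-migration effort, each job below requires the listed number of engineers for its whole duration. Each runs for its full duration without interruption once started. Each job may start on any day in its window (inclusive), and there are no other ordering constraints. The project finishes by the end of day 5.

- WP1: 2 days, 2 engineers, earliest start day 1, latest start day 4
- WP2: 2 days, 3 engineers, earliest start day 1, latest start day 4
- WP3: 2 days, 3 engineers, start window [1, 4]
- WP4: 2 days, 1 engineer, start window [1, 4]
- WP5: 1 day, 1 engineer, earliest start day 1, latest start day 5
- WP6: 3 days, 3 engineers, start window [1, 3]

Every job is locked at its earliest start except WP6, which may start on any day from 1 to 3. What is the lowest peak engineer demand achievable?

10

WP6@1: d1:13  d2:12  d3:3  d4:0  d5:0 → peak 13
WP6@2: d1:10  d2:12  d3:3  d4:3  d5:0 → peak 12
WP6@3: d1:10  d2:9  d3:3  d4:3  d5:3 → peak 10
Best is WP6@3, peak 10.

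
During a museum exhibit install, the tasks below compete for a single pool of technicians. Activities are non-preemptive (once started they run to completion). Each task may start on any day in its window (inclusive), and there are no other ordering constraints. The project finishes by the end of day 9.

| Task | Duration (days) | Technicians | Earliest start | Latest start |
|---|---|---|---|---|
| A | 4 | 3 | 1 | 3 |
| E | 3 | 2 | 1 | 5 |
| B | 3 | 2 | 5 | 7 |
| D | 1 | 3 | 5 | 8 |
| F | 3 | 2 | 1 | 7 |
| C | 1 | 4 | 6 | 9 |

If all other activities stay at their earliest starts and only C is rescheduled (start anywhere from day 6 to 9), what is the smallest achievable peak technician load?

C@6: d1:7  d2:7  d3:7  d4:3  d5:5  d6:6  d7:2  d8:0  d9:0 → peak 7
C@7: d1:7  d2:7  d3:7  d4:3  d5:5  d6:2  d7:6  d8:0  d9:0 → peak 7
C@8: d1:7  d2:7  d3:7  d4:3  d5:5  d6:2  d7:2  d8:4  d9:0 → peak 7
C@9: d1:7  d2:7  d3:7  d4:3  d5:5  d6:2  d7:2  d8:0  d9:4 → peak 7
Best is C@6, peak 7.

7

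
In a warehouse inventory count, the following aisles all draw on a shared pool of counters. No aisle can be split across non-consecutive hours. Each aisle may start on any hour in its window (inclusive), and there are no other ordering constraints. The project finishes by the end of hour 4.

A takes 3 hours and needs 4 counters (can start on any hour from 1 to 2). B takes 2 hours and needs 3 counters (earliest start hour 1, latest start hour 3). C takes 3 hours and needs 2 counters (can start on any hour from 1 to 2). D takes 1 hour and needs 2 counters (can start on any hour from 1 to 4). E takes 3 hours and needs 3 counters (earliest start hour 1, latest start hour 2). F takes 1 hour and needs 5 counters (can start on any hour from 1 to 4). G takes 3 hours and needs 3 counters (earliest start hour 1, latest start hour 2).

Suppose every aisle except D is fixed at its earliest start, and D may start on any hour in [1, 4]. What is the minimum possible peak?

D@1: h1:22  h2:15  h3:12  h4:0 → peak 22
D@2: h1:20  h2:17  h3:12  h4:0 → peak 20
D@3: h1:20  h2:15  h3:14  h4:0 → peak 20
D@4: h1:20  h2:15  h3:12  h4:2 → peak 20
Best is D@2, peak 20.

20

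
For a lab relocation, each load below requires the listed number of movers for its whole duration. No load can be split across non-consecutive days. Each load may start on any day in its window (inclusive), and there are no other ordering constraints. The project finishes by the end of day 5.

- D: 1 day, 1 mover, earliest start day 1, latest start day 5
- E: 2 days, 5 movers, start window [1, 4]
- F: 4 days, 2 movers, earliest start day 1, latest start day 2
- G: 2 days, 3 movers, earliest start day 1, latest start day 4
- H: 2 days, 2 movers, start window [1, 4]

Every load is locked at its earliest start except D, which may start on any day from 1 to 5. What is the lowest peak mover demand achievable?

12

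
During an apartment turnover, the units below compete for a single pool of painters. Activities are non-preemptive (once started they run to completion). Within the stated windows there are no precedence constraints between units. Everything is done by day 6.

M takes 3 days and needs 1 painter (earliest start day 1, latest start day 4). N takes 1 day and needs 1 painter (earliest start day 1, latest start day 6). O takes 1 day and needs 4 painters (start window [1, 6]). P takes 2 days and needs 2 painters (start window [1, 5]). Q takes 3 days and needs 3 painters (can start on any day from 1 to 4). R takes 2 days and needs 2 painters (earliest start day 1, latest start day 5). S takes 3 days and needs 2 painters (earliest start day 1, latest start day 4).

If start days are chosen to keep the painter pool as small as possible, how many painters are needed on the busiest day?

6

Early-start (M@1, N@1, O@1, P@1, Q@1, R@1, S@1) gives peak 15: d1:15  d2:10  d3:6  d4:0  d5:0  d6:0.
Shift P→2, Q→2, R→5, S→4.
Schedule M@1, N@1, O@1, P@2, Q@2, R@5, S@4: d1:6  d2:6  d3:6  d4:5  d5:4  d6:4 — peak 6.
Total painter-days = 31 over 6 days ⇒ peak ≥ ⌈31/6⌉ = 6, so 6 is optimal.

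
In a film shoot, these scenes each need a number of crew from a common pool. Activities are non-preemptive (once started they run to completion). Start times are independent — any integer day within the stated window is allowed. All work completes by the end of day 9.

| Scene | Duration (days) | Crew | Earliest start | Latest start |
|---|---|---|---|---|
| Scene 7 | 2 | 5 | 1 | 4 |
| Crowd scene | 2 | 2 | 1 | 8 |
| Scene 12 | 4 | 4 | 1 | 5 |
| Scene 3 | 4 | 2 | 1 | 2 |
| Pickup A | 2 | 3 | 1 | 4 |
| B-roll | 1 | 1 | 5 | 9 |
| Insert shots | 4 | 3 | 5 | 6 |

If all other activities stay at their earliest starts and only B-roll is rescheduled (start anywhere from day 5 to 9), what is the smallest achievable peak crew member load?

B-roll@5: d1:16  d2:16  d3:6  d4:6  d5:4  d6:3  d7:3  d8:3  d9:0 → peak 16
B-roll@6: d1:16  d2:16  d3:6  d4:6  d5:3  d6:4  d7:3  d8:3  d9:0 → peak 16
B-roll@7: d1:16  d2:16  d3:6  d4:6  d5:3  d6:3  d7:4  d8:3  d9:0 → peak 16
B-roll@8: d1:16  d2:16  d3:6  d4:6  d5:3  d6:3  d7:3  d8:4  d9:0 → peak 16
B-roll@9: d1:16  d2:16  d3:6  d4:6  d5:3  d6:3  d7:3  d8:3  d9:1 → peak 16
Best is B-roll@5, peak 16.

16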